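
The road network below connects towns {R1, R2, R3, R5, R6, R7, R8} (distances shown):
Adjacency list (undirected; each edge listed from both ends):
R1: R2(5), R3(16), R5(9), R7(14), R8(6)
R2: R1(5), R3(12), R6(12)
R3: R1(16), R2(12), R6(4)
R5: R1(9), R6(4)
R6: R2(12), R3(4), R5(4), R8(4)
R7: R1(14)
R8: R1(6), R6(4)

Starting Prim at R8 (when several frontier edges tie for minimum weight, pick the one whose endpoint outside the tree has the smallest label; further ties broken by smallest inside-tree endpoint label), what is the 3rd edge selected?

R5-R6

Grow the tree from R8 using Prim:
Step 1: cheapest edge leaving the tree is R6—R8 (4); add R6.
Step 2: cheapest edge leaving the tree is R3—R6 (4); add R3.
Step 3: cheapest edge leaving the tree is R5—R6 (4); add R5.
Step 4: cheapest edge leaving the tree is R1—R8 (6); add R1.
Step 5: cheapest edge leaving the tree is R1—R2 (5); add R2.
Step 6: cheapest edge leaving the tree is R1—R7 (14); add R7.
The 3rd edge added is R5—R6.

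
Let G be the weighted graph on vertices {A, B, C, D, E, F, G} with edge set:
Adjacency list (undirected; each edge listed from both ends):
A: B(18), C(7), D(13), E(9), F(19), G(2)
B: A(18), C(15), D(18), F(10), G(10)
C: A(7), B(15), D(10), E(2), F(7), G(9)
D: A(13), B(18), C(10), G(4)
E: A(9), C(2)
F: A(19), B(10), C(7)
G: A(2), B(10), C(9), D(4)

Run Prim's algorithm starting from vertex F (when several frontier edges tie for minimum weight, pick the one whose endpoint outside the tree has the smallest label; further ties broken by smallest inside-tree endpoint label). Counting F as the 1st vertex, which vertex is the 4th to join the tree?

A

Prim's algorithm from F:
Step 1: cheapest edge leaving the tree is C–F (7); add C.
Step 2: cheapest edge leaving the tree is C–E (2); add E.
Step 3: cheapest edge leaving the tree is A–C (7); add A.
Step 4: cheapest edge leaving the tree is A–G (2); add G.
Step 5: cheapest edge leaving the tree is D–G (4); add D.
Step 6: cheapest edge leaving the tree is B–F (10); add B.
Vertex order: F, C, E, A, G, D, B. The 4th vertex is A.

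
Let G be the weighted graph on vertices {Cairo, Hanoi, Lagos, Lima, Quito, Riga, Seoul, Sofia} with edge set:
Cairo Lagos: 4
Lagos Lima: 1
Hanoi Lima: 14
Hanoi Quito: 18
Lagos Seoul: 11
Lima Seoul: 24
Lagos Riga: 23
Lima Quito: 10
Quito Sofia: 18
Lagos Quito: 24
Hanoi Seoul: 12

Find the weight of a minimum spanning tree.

79

Prim's algorithm from Quito:
Step 1: frontier [Lima Quito 10, Hanoi Quito 18, Quito Sofia 18, Lagos Quito 24] → take Lima Quito (10); add Lima.
Step 2: frontier [Lagos Lima 1, Hanoi Lima 14, Lima Seoul 24, Hanoi Quito 18, Quito Sofia 18, Lagos Quito 24] → take Lagos Lima (1); add Lagos.
Step 3: frontier [Cairo Lagos 4, Lagos Seoul 11, Lagos Riga 23, Hanoi Lima 14, Lima Seoul 24, Hanoi Quito 18, Quito Sofia 18] → take Cairo Lagos (4); add Cairo.
Step 4: frontier [Lagos Seoul 11, Lagos Riga 23, Hanoi Lima 14, Lima Seoul 24, Hanoi Quito 18, Quito Sofia 18] → take Lagos Seoul (11); add Seoul.
Step 5: frontier [Lagos Riga 23, Hanoi Lima 14, Hanoi Quito 18, Quito Sofia 18, Hanoi Seoul 12] → take Hanoi Seoul (12); add Hanoi.
Step 6: frontier [Lagos Riga 23, Quito Sofia 18] → take Quito Sofia (18); add Sofia.
Step 7: frontier [Lagos Riga 23] → take Lagos Riga (23); add Riga.
MST edges: Lima Quito, Lagos Lima, Cairo Lagos, Lagos Seoul, Hanoi Seoul, Quito Sofia, Lagos Riga; total weight 10+1+4+11+12+18+23 = 79.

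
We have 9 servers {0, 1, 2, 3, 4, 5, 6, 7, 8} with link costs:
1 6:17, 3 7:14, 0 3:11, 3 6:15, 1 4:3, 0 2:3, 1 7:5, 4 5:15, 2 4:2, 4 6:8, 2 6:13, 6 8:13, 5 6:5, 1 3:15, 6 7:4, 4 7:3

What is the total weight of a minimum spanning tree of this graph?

44

Prim's algorithm from 5:
Step 1: cheapest edge leaving the tree is 5 6 (5); add 6.
Step 2: cheapest edge leaving the tree is 6 7 (4); add 7.
Step 3: cheapest edge leaving the tree is 4 7 (3); add 4.
Step 4: cheapest edge leaving the tree is 2 4 (2); add 2.
Step 5: cheapest edge leaving the tree is 0 2 (3); add 0.
Step 6: cheapest edge leaving the tree is 1 4 (3); add 1.
Step 7: cheapest edge leaving the tree is 0 3 (11); add 3.
Step 8: cheapest edge leaving the tree is 6 8 (13); add 8.
MST edges: 5 6, 6 7, 4 7, 2 4, 0 2, 1 4, 0 3, 6 8; total weight 5+4+3+2+3+3+11+13 = 44.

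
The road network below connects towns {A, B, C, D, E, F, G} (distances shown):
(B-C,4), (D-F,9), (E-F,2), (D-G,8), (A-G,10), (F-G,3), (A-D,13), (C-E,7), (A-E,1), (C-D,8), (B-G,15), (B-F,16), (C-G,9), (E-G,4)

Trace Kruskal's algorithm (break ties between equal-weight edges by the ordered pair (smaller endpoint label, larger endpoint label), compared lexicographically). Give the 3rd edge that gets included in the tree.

Kruskal: consider edges lightest-first.
A-E (1): add. Components now {A,E} {B} {C} {D} {F} {G}
E-F (2): add. Components now {A,E,F} {B} {C} {D} {G}
F-G (3): add. Components now {A,E,F,G} {B} {C} {D}
B-C (4): add. Components now {A,E,F,G} {B,C} {D}
E-G (4): skip — E and G already connected.
C-E (7): add. Components now {A,B,C,E,F,G} {D}
C-D (8): add. Components now {A,B,C,D,E,F,G}
The 3rd edge added is F-G.

F-G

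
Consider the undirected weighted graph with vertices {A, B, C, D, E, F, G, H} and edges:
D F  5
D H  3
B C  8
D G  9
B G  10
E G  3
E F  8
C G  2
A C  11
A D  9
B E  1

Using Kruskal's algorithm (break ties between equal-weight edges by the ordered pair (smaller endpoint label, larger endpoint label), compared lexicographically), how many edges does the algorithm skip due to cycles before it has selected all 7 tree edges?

1

Kruskal's algorithm — process edges by increasing weight (ties by edge label):
B E (1): add — endpoints in different components.
C G (2): add — endpoints in different components.
D H (3): add — endpoints in different components.
E G (3): add — endpoints in different components.
D F (5): add — endpoints in different components.
B C (8): skip — B and C already connected.
E F (8): add — endpoints in different components.
A D (9): add — endpoints in different components.
Edges rejected before the tree was complete: 1.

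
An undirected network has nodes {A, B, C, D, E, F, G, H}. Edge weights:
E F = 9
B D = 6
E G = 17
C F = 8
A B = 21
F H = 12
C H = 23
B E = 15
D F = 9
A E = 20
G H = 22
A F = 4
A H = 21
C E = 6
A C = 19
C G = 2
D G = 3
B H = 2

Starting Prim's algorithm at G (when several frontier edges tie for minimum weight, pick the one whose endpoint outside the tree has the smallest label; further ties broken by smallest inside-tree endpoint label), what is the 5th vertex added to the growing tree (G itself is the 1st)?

Prim's algorithm from G:
Step 1: cheapest edge leaving the tree is C G (2); add C.
Step 2: cheapest edge leaving the tree is D G (3); add D.
Step 3: cheapest edge leaving the tree is B D (6); add B.
Step 4: cheapest edge leaving the tree is B H (2); add H.
Step 5: cheapest edge leaving the tree is C E (6); add E.
Step 6: cheapest edge leaving the tree is C F (8); add F.
Step 7: cheapest edge leaving the tree is A F (4); add A.
Vertex order: G, C, D, B, H, E, F, A. The 5th vertex is H.

H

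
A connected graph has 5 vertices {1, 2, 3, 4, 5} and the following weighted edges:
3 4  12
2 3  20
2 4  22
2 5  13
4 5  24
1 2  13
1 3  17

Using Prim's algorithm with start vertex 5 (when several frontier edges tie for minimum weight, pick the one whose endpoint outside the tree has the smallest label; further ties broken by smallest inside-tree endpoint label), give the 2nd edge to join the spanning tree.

1-2

Prim's algorithm from 5:
Step 1: cheapest edge leaving the tree is 2 5 (13); add 2.
Step 2: cheapest edge leaving the tree is 1 2 (13); add 1.
Step 3: cheapest edge leaving the tree is 1 3 (17); add 3.
Step 4: cheapest edge leaving the tree is 3 4 (12); add 4.
The 2nd edge added is 1 2.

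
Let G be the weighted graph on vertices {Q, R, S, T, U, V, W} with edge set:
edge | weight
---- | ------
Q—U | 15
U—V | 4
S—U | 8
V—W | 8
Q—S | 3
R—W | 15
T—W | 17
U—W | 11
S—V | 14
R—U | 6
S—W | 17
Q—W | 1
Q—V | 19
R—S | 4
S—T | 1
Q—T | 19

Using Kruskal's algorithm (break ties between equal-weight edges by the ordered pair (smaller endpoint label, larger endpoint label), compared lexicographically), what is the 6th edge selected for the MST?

R-U

Kruskal's algorithm — process edges by increasing weight (ties by edge label):
Q—W (1): add — endpoints in different components.
S—T (1): add — endpoints in different components.
Q—S (3): add — endpoints in different components.
R—S (4): add — endpoints in different components.
U—V (4): add — endpoints in different components.
R—U (6): add — endpoints in different components.
The 6th edge added is R—U.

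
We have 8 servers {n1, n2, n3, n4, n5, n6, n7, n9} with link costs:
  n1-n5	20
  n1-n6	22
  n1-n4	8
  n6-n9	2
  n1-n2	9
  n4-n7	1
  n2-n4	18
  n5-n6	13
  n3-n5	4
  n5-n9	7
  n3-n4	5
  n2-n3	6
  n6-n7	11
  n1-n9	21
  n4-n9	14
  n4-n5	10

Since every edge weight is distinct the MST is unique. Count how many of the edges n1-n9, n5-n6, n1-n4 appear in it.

Kruskal: consider edges lightest-first.
n4-n7 (1): add — endpoints in different components.
n6-n9 (2): add — endpoints in different components.
n3-n5 (4): add — endpoints in different components.
n3-n4 (5): add — endpoints in different components.
n2-n3 (6): add — endpoints in different components.
n5-n9 (7): add — endpoints in different components.
n1-n4 (8): add — endpoints in different components.
MST edge set: {n4-n7, n6-n9, n3-n5, n3-n4, n2-n3, n5-n9, n1-n4}.
Of the listed edges, {n1-n4} are in the MST → 1.

1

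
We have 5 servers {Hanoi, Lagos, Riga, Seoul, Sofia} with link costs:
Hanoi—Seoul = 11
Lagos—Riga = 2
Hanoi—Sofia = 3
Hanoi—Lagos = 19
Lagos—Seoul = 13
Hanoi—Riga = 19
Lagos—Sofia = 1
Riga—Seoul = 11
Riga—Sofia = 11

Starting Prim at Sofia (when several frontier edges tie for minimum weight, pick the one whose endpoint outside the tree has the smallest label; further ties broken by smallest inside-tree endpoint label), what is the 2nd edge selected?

Prim's algorithm from Sofia:
Step 1: frontier [Lagos—Sofia 1, Hanoi—Sofia 3, Riga—Sofia 11] → take Lagos—Sofia (1); add Lagos.
Step 2: frontier [Lagos—Riga 2, Lagos—Seoul 13, Hanoi—Lagos 19, Hanoi—Sofia 3, Riga—Sofia 11] → take Lagos—Riga (2); add Riga.
Step 3: frontier [Lagos—Seoul 13, Hanoi—Lagos 19, Riga—Seoul 11, Hanoi—Riga 19, Hanoi—Sofia 3] → take Hanoi—Sofia (3); add Hanoi.
Step 4: frontier [Hanoi—Seoul 11, Lagos—Seoul 13, Riga—Seoul 11] → take Hanoi—Seoul (11); add Seoul.
The 2nd edge added is Lagos—Riga.

Lagos-Riga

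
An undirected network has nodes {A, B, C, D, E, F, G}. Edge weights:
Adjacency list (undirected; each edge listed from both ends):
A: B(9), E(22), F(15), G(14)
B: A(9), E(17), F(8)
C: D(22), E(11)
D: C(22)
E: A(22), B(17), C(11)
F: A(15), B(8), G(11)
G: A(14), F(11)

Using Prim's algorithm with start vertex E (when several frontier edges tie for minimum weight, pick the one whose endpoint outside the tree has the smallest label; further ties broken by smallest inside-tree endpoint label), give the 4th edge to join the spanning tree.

Grow the tree from E using Prim:
Step 1: frontier [C–E 11, B–E 17, A–E 22] → take C–E (11); add C.
Step 2: frontier [C–D 22, B–E 17, A–E 22] → take B–E (17); add B.
Step 3: frontier [B–F 8, A–B 9, C–D 22, A–E 22] → take B–F (8); add F.
Step 4: frontier [A–B 9, C–D 22, A–E 22, F–G 11, A–F 15] → take A–B (9); add A.
Step 5: frontier [A–G 14, C–D 22, F–G 11] → take F–G (11); add G.
Step 6: frontier [C–D 22] → take C–D (22); add D.
The 4th edge added is A–B.

A-B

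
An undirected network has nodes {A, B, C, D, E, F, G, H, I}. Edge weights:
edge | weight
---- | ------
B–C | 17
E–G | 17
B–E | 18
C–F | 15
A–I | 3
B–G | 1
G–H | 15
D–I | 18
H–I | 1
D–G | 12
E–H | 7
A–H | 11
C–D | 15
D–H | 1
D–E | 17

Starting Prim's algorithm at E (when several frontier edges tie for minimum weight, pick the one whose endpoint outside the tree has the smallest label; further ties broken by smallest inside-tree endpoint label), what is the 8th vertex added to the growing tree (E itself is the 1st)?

Prim's algorithm from E:
Step 1: cheapest edge leaving the tree is E–H (7); add H.
Step 2: cheapest edge leaving the tree is D–H (1); add D.
Step 3: cheapest edge leaving the tree is H–I (1); add I.
Step 4: cheapest edge leaving the tree is A–I (3); add A.
Step 5: cheapest edge leaving the tree is D–G (12); add G.
Step 6: cheapest edge leaving the tree is B–G (1); add B.
Step 7: cheapest edge leaving the tree is C–D (15); add C.
Step 8: cheapest edge leaving the tree is C–F (15); add F.
Vertex order: E, H, D, I, A, G, B, C, F. The 8th vertex is C.

C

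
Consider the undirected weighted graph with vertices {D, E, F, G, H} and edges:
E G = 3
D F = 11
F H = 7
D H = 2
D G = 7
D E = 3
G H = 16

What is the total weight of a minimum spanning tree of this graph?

Sort edges by weight, then run Kruskal:
D H (2): add. Components now {D,H} {E} {F} {G}
D E (3): add. Components now {D,E,H} {F} {G}
E G (3): add. Components now {D,E,G,H} {F}
D G (7): skip — D and G already connected.
F H (7): add. Components now {D,E,F,G,H}
MST edges: D H, D E, E G, F H; total weight 2+3+3+7 = 15.

15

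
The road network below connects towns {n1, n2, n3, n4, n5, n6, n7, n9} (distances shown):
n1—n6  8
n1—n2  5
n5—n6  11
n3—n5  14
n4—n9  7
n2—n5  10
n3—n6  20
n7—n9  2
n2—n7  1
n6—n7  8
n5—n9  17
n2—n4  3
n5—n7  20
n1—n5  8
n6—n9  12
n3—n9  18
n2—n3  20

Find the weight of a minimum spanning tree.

41

Prim, starting at n3.
Step 1: cheapest edge leaving the tree is n3—n5 (14); add n5.
Step 2: cheapest edge leaving the tree is n1—n5 (8); add n1.
Step 3: cheapest edge leaving the tree is n1—n2 (5); add n2.
Step 4: cheapest edge leaving the tree is n2—n7 (1); add n7.
Step 5: cheapest edge leaving the tree is n7—n9 (2); add n9.
Step 6: cheapest edge leaving the tree is n2—n4 (3); add n4.
Step 7: cheapest edge leaving the tree is n1—n6 (8); add n6.
MST edges: n3—n5, n1—n5, n1—n2, n2—n7, n7—n9, n2—n4, n1—n6; total weight 14+8+5+1+2+3+8 = 41.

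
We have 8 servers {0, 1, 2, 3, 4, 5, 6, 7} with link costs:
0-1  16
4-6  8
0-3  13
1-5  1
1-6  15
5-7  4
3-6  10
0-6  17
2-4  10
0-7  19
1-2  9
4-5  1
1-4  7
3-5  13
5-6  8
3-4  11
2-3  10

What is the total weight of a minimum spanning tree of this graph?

46

Prim's algorithm from 2:
Step 1: cheapest edge leaving the tree is 1-2 (9); add 1.
Step 2: cheapest edge leaving the tree is 1-5 (1); add 5.
Step 3: cheapest edge leaving the tree is 4-5 (1); add 4.
Step 4: cheapest edge leaving the tree is 5-7 (4); add 7.
Step 5: cheapest edge leaving the tree is 4-6 (8); add 6.
Step 6: cheapest edge leaving the tree is 2-3 (10); add 3.
Step 7: cheapest edge leaving the tree is 0-3 (13); add 0.
MST edges: 1-2, 1-5, 4-5, 5-7, 4-6, 2-3, 0-3; total weight 9+1+1+4+8+10+13 = 46.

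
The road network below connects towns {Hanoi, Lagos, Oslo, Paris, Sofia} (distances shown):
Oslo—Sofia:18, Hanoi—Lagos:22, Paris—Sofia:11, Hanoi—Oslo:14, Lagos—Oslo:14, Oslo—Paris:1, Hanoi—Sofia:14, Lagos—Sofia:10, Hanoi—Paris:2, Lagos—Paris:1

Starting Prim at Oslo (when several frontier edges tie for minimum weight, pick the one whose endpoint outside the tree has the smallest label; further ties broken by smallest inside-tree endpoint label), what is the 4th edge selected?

Prim, starting at Oslo.
Step 1: cheapest edge leaving the tree is Oslo—Paris (1); add Paris.
Step 2: cheapest edge leaving the tree is Lagos—Paris (1); add Lagos.
Step 3: cheapest edge leaving the tree is Hanoi—Paris (2); add Hanoi.
Step 4: cheapest edge leaving the tree is Lagos—Sofia (10); add Sofia.
The 4th edge added is Lagos—Sofia.

Lagos-Sofia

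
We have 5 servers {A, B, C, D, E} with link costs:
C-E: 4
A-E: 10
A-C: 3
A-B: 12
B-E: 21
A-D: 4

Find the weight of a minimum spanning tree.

23

Sort edges by weight, then run Kruskal:
A-C (3): add — endpoints in different components.
A-D (4): add — endpoints in different components.
C-E (4): add — endpoints in different components.
A-E (10): skip — A and E already connected.
A-B (12): add — endpoints in different components.
MST edges: A-C, A-D, C-E, A-B; total weight 3+4+4+12 = 23.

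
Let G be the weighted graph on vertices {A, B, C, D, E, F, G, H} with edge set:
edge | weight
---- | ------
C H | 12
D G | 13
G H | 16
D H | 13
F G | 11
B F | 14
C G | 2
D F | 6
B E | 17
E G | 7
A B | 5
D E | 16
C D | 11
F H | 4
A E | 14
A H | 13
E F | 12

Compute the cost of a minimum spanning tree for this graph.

48

Kruskal: consider edges lightest-first.
C G (2): add — endpoints in different components.
F H (4): add — endpoints in different components.
A B (5): add — endpoints in different components.
D F (6): add — endpoints in different components.
E G (7): add — endpoints in different components.
C D (11): add — endpoints in different components.
F G (11): skip — F and G already connected.
C H (12): skip — C and H already connected.
E F (12): skip — E and F already connected.
A H (13): add — endpoints in different components.
MST edges: C G, F H, A B, D F, E G, C D, A H; total weight 2+4+5+6+7+11+13 = 48.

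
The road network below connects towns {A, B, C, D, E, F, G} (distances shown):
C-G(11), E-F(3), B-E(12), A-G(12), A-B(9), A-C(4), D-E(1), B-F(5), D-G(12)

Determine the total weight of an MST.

Sort edges by weight, then run Kruskal:
D-E (1): add. Components now {A} {B} {C} {D,E} {F} {G}
E-F (3): add. Components now {A} {B} {C} {D,E,F} {G}
A-C (4): add. Components now {A,C} {B} {D,E,F} {G}
B-F (5): add. Components now {A,C} {B,D,E,F} {G}
A-B (9): add. Components now {A,B,C,D,E,F} {G}
C-G (11): add. Components now {A,B,C,D,E,F,G}
MST edges: D-E, E-F, A-C, B-F, A-B, C-G; total weight 1+3+4+5+9+11 = 33.

33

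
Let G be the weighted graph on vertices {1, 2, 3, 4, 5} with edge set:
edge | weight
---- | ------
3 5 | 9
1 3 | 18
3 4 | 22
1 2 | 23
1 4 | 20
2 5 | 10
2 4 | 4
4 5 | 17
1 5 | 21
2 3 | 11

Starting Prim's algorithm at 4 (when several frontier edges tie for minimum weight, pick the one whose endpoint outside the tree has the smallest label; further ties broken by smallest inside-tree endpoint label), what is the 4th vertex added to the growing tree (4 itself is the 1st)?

3

Prim, starting at 4.
Step 1: frontier [2 4 4, 4 5 17, 1 4 20, 3 4 22] → take 2 4 (4); add 2.
Step 2: frontier [2 5 10, 2 3 11, 1 2 23, 4 5 17, 1 4 20, 3 4 22] → take 2 5 (10); add 5.
Step 3: frontier [2 3 11, 1 2 23, 1 4 20, 3 4 22, 3 5 9, 1 5 21] → take 3 5 (9); add 3.
Step 4: frontier [1 2 23, 1 3 18, 1 4 20, 1 5 21] → take 1 3 (18); add 1.
Vertex order: 4, 2, 5, 3, 1. The 4th vertex is 3.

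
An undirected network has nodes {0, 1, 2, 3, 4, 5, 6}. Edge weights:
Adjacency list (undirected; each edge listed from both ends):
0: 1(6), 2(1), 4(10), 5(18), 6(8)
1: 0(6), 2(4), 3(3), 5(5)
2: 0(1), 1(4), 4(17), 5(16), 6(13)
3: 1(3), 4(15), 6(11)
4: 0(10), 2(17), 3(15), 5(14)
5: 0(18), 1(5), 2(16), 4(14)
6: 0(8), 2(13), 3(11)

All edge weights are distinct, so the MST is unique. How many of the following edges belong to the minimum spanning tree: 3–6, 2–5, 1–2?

Sort edges by weight, then run Kruskal:
0–2 (1): add. Components now {0,2} {1} {3} {4} {5} {6}
1–3 (3): add. Components now {0,2} {1,3} {4} {5} {6}
1–2 (4): add. Components now {0,1,2,3} {4} {5} {6}
1–5 (5): add. Components now {0,1,2,3,5} {4} {6}
0–1 (6): skip — 0 and 1 already connected.
0–6 (8): add. Components now {0,1,2,3,5,6} {4}
0–4 (10): add. Components now {0,1,2,3,4,5,6}
MST edge set: {0–2, 1–3, 1–2, 1–5, 0–6, 0–4}.
Of the listed edges, {1–2} are in the MST → 1.

1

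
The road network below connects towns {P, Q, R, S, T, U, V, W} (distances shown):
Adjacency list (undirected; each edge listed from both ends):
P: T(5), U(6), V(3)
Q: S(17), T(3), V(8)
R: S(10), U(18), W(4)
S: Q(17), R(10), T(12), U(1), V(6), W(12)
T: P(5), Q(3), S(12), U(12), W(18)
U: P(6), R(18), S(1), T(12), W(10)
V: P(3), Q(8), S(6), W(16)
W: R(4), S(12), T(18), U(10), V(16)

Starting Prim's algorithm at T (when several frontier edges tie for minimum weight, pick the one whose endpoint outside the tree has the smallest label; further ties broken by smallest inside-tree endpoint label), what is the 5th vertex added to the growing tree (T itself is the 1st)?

Prim, starting at T.
Step 1: cheapest edge leaving the tree is Q—T (3); add Q.
Step 2: cheapest edge leaving the tree is P—T (5); add P.
Step 3: cheapest edge leaving the tree is P—V (3); add V.
Step 4: cheapest edge leaving the tree is S—V (6); add S.
Step 5: cheapest edge leaving the tree is S—U (1); add U.
Step 6: cheapest edge leaving the tree is R—S (10); add R.
Step 7: cheapest edge leaving the tree is R—W (4); add W.
Vertex order: T, Q, P, V, S, U, R, W. The 5th vertex is S.

S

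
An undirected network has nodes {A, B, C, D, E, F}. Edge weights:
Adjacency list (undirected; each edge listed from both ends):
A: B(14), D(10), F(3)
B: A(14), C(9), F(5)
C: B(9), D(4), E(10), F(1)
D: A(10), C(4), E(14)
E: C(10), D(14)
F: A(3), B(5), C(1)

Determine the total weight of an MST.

23

Kruskal: consider edges lightest-first.
C—F (1): add. Components now {A} {B} {C,F} {D} {E}
A—F (3): add. Components now {A,C,F} {B} {D} {E}
C—D (4): add. Components now {A,C,D,F} {B} {E}
B—F (5): add. Components now {A,B,C,D,F} {E}
B—C (9): skip — B and C already connected.
A—D (10): skip — A and D already connected.
C—E (10): add. Components now {A,B,C,D,E,F}
MST edges: C—F, A—F, C—D, B—F, C—E; total weight 1+3+4+5+10 = 23.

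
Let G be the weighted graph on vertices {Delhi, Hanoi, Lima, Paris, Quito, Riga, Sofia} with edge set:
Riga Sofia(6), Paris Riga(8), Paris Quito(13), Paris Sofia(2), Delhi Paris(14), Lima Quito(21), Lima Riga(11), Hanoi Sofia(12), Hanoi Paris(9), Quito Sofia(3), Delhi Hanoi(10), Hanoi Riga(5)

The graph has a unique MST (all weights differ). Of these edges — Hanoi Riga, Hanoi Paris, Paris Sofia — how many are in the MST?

2

Kruskal's algorithm — process edges by increasing weight (ties by edge label):
Paris Sofia (2): add — endpoints in different components.
Quito Sofia (3): add — endpoints in different components.
Hanoi Riga (5): add — endpoints in different components.
Riga Sofia (6): add — endpoints in different components.
Paris Riga (8): skip — Riga and Paris already connected.
Hanoi Paris (9): skip — Hanoi and Paris already connected.
Delhi Hanoi (10): add — endpoints in different components.
Lima Riga (11): add — endpoints in different components.
MST edge set: {Paris Sofia, Quito Sofia, Hanoi Riga, Riga Sofia, Delhi Hanoi, Lima Riga}.
Of the listed edges, {Hanoi Riga, Paris Sofia} are in the MST → 2.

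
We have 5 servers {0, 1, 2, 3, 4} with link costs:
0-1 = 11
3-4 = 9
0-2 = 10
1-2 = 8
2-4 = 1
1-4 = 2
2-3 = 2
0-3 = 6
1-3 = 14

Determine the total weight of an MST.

Kruskal: consider edges lightest-first.
2-4 (1): add. Components now {0} {1} {2,4} {3}
1-4 (2): add. Components now {0} {1,2,4} {3}
2-3 (2): add. Components now {0} {1,2,3,4}
0-3 (6): add. Components now {0,1,2,3,4}
MST edges: 2-4, 1-4, 2-3, 0-3; total weight 1+2+2+6 = 11.

11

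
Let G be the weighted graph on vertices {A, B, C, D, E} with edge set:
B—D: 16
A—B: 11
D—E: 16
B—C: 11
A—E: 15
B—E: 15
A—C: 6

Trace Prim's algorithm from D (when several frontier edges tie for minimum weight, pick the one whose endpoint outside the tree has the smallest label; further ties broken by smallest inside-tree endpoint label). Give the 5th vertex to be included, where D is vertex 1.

E

Prim's algorithm from D:
Step 1: cheapest edge leaving the tree is B—D (16); add B.
Step 2: cheapest edge leaving the tree is A—B (11); add A.
Step 3: cheapest edge leaving the tree is A—C (6); add C.
Step 4: cheapest edge leaving the tree is A—E (15); add E.
Vertex order: D, B, A, C, E. The 5th vertex is E.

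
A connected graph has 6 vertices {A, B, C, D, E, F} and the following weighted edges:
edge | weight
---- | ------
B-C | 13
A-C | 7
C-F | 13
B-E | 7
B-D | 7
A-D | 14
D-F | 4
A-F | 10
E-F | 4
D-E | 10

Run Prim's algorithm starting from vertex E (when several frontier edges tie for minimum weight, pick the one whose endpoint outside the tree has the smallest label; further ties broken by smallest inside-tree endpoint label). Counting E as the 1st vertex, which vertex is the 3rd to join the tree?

D

Prim's algorithm from E:
Step 1: frontier [E-F 4, B-E 7, D-E 10] → take E-F (4); add F.
Step 2: frontier [B-E 7, D-E 10, D-F 4, A-F 10, C-F 13] → take D-F (4); add D.
Step 3: frontier [B-D 7, A-D 14, B-E 7, A-F 10, C-F 13] → take B-D (7); add B.
Step 4: frontier [B-C 13, A-D 14, A-F 10, C-F 13] → take A-F (10); add A.
Step 5: frontier [A-C 7, B-C 13, C-F 13] → take A-C (7); add C.
Vertex order: E, F, D, B, A, C. The 3rd vertex is D.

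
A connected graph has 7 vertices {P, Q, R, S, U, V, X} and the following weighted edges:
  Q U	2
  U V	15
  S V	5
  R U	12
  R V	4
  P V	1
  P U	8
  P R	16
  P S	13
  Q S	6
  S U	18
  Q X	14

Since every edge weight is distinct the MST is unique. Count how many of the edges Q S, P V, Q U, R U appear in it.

3

Kruskal's algorithm — process edges by increasing weight (ties by edge label):
P V (1): add — endpoints in different components.
Q U (2): add — endpoints in different components.
R V (4): add — endpoints in different components.
S V (5): add — endpoints in different components.
Q S (6): add — endpoints in different components.
P U (8): skip — U and P already connected.
R U (12): skip — U and R already connected.
P S (13): skip — P and S already connected.
Q X (14): add — endpoints in different components.
MST edge set: {P V, Q U, R V, S V, Q S, Q X}.
Of the listed edges, {Q S, P V, Q U} are in the MST → 3.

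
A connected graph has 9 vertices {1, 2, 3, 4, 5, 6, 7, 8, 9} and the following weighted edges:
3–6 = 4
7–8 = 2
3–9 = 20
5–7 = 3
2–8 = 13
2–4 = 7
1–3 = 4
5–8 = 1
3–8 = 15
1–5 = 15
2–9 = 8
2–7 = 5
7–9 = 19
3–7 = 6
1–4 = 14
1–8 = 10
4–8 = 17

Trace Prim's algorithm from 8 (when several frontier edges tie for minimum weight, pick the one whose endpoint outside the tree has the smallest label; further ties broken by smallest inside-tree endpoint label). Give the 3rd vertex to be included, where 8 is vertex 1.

7

Grow the tree from 8 using Prim:
Step 1: cheapest edge leaving the tree is 5–8 (1); add 5.
Step 2: cheapest edge leaving the tree is 7–8 (2); add 7.
Step 3: cheapest edge leaving the tree is 2–7 (5); add 2.
Step 4: cheapest edge leaving the tree is 3–7 (6); add 3.
Step 5: cheapest edge leaving the tree is 1–3 (4); add 1.
Step 6: cheapest edge leaving the tree is 3–6 (4); add 6.
Step 7: cheapest edge leaving the tree is 2–4 (7); add 4.
Step 8: cheapest edge leaving the tree is 2–9 (8); add 9.
Vertex order: 8, 5, 7, 2, 3, 1, 6, 4, 9. The 3rd vertex is 7.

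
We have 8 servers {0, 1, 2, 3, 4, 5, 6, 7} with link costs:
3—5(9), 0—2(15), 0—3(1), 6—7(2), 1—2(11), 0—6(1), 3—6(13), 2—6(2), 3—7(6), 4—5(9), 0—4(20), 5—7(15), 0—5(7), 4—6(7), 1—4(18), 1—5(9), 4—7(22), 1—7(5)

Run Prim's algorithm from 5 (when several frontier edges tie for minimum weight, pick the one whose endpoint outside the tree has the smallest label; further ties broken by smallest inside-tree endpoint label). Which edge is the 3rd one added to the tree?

Prim, starting at 5.
Step 1: cheapest edge leaving the tree is 0—5 (7); add 0.
Step 2: cheapest edge leaving the tree is 0—3 (1); add 3.
Step 3: cheapest edge leaving the tree is 0—6 (1); add 6.
Step 4: cheapest edge leaving the tree is 2—6 (2); add 2.
Step 5: cheapest edge leaving the tree is 6—7 (2); add 7.
Step 6: cheapest edge leaving the tree is 1—7 (5); add 1.
Step 7: cheapest edge leaving the tree is 4—6 (7); add 4.
The 3rd edge added is 0—6.

0-6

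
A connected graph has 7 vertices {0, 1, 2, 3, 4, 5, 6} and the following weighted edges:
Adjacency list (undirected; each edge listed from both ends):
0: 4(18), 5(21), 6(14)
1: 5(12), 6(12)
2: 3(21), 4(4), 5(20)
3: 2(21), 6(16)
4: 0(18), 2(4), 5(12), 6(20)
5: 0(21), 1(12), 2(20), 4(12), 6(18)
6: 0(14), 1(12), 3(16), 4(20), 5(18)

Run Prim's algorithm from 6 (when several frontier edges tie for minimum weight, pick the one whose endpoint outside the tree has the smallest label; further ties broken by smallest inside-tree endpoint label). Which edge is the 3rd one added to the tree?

4-5

Grow the tree from 6 using Prim:
Step 1: frontier [1–6 12, 0–6 14, 3–6 16, 5–6 18, 4–6 20] → take 1–6 (12); add 1.
Step 2: frontier [1–5 12, 0–6 14, 3–6 16, 5–6 18, 4–6 20] → take 1–5 (12); add 5.
Step 3: frontier [4–5 12, 2–5 20, 0–5 21, 0–6 14, 3–6 16, 4–6 20] → take 4–5 (12); add 4.
Step 4: frontier [2–4 4, 0–4 18, 2–5 20, 0–5 21, 0–6 14, 3–6 16] → take 2–4 (4); add 2.
Step 5: frontier [2–3 21, 0–4 18, 0–5 21, 0–6 14, 3–6 16] → take 0–6 (14); add 0.
Step 6: frontier [2–3 21, 3–6 16] → take 3–6 (16); add 3.
The 3rd edge added is 4–5.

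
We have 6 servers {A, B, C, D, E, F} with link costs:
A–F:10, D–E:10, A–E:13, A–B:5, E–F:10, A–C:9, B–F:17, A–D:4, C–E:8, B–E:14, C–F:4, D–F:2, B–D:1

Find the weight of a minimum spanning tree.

19

Grow the tree from A using Prim:
Step 1: cheapest edge leaving the tree is A–D (4); add D.
Step 2: cheapest edge leaving the tree is B–D (1); add B.
Step 3: cheapest edge leaving the tree is D–F (2); add F.
Step 4: cheapest edge leaving the tree is C–F (4); add C.
Step 5: cheapest edge leaving the tree is C–E (8); add E.
MST edges: A–D, B–D, D–F, C–F, C–E; total weight 4+1+2+4+8 = 19.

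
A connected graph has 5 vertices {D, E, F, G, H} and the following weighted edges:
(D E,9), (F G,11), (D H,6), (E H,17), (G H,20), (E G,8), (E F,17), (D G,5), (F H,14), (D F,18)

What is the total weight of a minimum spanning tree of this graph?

30

Kruskal: consider edges lightest-first.
D G (5): add — endpoints in different components.
D H (6): add — endpoints in different components.
E G (8): add — endpoints in different components.
D E (9): skip — D and E already connected.
F G (11): add — endpoints in different components.
MST edges: D G, D H, E G, F G; total weight 5+6+8+11 = 30.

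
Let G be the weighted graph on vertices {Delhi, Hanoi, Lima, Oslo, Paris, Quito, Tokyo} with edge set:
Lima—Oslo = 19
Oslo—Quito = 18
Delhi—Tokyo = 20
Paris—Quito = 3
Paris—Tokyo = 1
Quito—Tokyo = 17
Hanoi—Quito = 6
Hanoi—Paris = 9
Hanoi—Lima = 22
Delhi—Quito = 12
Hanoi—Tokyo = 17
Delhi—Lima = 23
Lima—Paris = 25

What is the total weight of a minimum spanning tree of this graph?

59

Kruskal's algorithm — process edges by increasing weight (ties by edge label):
Paris—Tokyo (1): add — endpoints in different components.
Paris—Quito (3): add — endpoints in different components.
Hanoi—Quito (6): add — endpoints in different components.
Hanoi—Paris (9): skip — Hanoi and Paris already connected.
Delhi—Quito (12): add — endpoints in different components.
Hanoi—Tokyo (17): skip — Tokyo and Hanoi already connected.
Quito—Tokyo (17): skip — Tokyo and Quito already connected.
Oslo—Quito (18): add — endpoints in different components.
Lima—Oslo (19): add — endpoints in different components.
MST edges: Paris—Tokyo, Paris—Quito, Hanoi—Quito, Delhi—Quito, Oslo—Quito, Lima—Oslo; total weight 1+3+6+12+18+19 = 59.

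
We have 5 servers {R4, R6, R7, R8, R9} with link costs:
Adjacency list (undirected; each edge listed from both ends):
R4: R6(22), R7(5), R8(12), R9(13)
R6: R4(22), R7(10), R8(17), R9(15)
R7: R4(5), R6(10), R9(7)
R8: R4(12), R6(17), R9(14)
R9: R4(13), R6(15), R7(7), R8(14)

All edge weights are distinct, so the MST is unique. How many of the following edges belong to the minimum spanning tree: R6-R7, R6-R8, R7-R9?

Kruskal's algorithm — process edges by increasing weight (ties by edge label):
R4-R7 (5): add — endpoints in different components.
R7-R9 (7): add — endpoints in different components.
R6-R7 (10): add — endpoints in different components.
R4-R8 (12): add — endpoints in different components.
MST edge set: {R4-R7, R7-R9, R6-R7, R4-R8}.
Of the listed edges, {R6-R7, R7-R9} are in the MST → 2.

2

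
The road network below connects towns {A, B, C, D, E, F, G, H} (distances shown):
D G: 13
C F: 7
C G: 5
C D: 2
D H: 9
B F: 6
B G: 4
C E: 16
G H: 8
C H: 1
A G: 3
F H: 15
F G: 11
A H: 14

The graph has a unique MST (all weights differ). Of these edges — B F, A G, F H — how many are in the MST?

2

Sort edges by weight, then run Kruskal:
C H (1): add — endpoints in different components.
C D (2): add — endpoints in different components.
A G (3): add — endpoints in different components.
B G (4): add — endpoints in different components.
C G (5): add — endpoints in different components.
B F (6): add — endpoints in different components.
C F (7): skip — C and F already connected.
G H (8): skip — G and H already connected.
D H (9): skip — D and H already connected.
F G (11): skip — F and G already connected.
D G (13): skip — D and G already connected.
A H (14): skip — A and H already connected.
F H (15): skip — F and H already connected.
C E (16): add — endpoints in different components.
MST edge set: {C H, C D, A G, B G, C G, B F, C E}.
Of the listed edges, {B F, A G} are in the MST → 2.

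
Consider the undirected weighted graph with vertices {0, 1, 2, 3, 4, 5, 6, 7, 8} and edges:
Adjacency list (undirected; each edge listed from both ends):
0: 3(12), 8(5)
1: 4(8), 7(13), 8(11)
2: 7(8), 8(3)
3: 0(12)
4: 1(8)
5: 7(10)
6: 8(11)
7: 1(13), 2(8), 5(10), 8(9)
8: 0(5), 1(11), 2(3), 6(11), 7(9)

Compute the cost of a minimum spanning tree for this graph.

68

Grow the tree from 3 using Prim:
Step 1: cheapest edge leaving the tree is 0 3 (12); add 0.
Step 2: cheapest edge leaving the tree is 0 8 (5); add 8.
Step 3: cheapest edge leaving the tree is 2 8 (3); add 2.
Step 4: cheapest edge leaving the tree is 2 7 (8); add 7.
Step 5: cheapest edge leaving the tree is 5 7 (10); add 5.
Step 6: cheapest edge leaving the tree is 1 8 (11); add 1.
Step 7: cheapest edge leaving the tree is 1 4 (8); add 4.
Step 8: cheapest edge leaving the tree is 6 8 (11); add 6.
MST edges: 0 3, 0 8, 2 8, 2 7, 5 7, 1 8, 1 4, 6 8; total weight 12+5+3+8+10+11+8+11 = 68.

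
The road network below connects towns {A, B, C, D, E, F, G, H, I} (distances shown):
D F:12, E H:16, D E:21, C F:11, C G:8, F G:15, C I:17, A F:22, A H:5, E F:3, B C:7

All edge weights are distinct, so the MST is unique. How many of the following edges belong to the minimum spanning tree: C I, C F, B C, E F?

Kruskal: consider edges lightest-first.
E F (3): add — endpoints in different components.
A H (5): add — endpoints in different components.
B C (7): add — endpoints in different components.
C G (8): add — endpoints in different components.
C F (11): add — endpoints in different components.
D F (12): add — endpoints in different components.
F G (15): skip — F and G already connected.
E H (16): add — endpoints in different components.
C I (17): add — endpoints in different components.
MST edge set: {E F, A H, B C, C G, C F, D F, E H, C I}.
Of the listed edges, {C I, C F, B C, E F} are in the MST → 4.

4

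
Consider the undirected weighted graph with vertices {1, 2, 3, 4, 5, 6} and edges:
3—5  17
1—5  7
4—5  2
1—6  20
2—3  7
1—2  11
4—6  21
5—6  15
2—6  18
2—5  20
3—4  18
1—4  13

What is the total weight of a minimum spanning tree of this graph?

Kruskal: consider edges lightest-first.
4—5 (2): add. Components now {1} {2} {3} {4,5} {6}
1—5 (7): add. Components now {1,4,5} {2} {3} {6}
2—3 (7): add. Components now {1,4,5} {2,3} {6}
1—2 (11): add. Components now {1,2,3,4,5} {6}
1—4 (13): skip — 1 and 4 already connected.
5—6 (15): add. Components now {1,2,3,4,5,6}
MST edges: 4—5, 1—5, 2—3, 1—2, 5—6; total weight 2+7+7+11+15 = 42.

42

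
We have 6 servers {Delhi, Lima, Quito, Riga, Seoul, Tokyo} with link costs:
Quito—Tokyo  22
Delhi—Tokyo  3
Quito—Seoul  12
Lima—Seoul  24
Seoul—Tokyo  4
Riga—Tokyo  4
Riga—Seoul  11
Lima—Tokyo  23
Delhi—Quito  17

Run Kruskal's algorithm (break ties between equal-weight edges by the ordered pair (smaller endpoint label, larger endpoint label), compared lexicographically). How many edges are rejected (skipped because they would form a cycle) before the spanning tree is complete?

3

Kruskal's algorithm — process edges by increasing weight (ties by edge label):
Delhi—Tokyo (3): add — endpoints in different components.
Riga—Tokyo (4): add — endpoints in different components.
Seoul—Tokyo (4): add — endpoints in different components.
Riga—Seoul (11): skip — Seoul and Riga already connected.
Quito—Seoul (12): add — endpoints in different components.
Delhi—Quito (17): skip — Delhi and Quito already connected.
Quito—Tokyo (22): skip — Tokyo and Quito already connected.
Lima—Tokyo (23): add — endpoints in different components.
Edges rejected before the tree was complete: 3.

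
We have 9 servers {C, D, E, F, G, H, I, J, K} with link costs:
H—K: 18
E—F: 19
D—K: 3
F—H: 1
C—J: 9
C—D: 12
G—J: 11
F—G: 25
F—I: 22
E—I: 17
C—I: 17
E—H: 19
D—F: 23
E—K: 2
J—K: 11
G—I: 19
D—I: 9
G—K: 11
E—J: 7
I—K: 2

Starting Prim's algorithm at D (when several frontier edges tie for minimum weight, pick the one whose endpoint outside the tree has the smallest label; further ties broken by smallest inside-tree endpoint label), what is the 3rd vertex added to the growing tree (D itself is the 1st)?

E

Prim, starting at D.
Step 1: cheapest edge leaving the tree is D—K (3); add K.
Step 2: cheapest edge leaving the tree is E—K (2); add E.
Step 3: cheapest edge leaving the tree is I—K (2); add I.
Step 4: cheapest edge leaving the tree is E—J (7); add J.
Step 5: cheapest edge leaving the tree is C—J (9); add C.
Step 6: cheapest edge leaving the tree is G—J (11); add G.
Step 7: cheapest edge leaving the tree is H—K (18); add H.
Step 8: cheapest edge leaving the tree is F—H (1); add F.
Vertex order: D, K, E, I, J, C, G, H, F. The 3rd vertex is E.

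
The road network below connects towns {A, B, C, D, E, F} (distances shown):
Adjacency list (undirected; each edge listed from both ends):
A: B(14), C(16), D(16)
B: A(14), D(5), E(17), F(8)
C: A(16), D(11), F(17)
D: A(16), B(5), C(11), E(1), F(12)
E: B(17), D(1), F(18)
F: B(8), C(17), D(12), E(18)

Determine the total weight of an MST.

Kruskal's algorithm — process edges by increasing weight (ties by edge label):
D-E (1): add — endpoints in different components.
B-D (5): add — endpoints in different components.
B-F (8): add — endpoints in different components.
C-D (11): add — endpoints in different components.
D-F (12): skip — D and F already connected.
A-B (14): add — endpoints in different components.
MST edges: D-E, B-D, B-F, C-D, A-B; total weight 1+5+8+11+14 = 39.

39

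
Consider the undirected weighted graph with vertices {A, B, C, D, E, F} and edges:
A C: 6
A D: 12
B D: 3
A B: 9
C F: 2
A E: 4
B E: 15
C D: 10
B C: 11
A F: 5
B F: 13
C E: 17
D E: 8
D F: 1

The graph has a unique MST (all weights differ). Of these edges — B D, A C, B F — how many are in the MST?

Kruskal: consider edges lightest-first.
D F (1): add. Components now {A} {B} {C} {D,F} {E}
C F (2): add. Components now {A} {B} {C,D,F} {E}
B D (3): add. Components now {A} {B,C,D,F} {E}
A E (4): add. Components now {A,E} {B,C,D,F}
A F (5): add. Components now {A,B,C,D,E,F}
MST edge set: {D F, C F, B D, A E, A F}.
Of the listed edges, {B D} are in the MST → 1.

1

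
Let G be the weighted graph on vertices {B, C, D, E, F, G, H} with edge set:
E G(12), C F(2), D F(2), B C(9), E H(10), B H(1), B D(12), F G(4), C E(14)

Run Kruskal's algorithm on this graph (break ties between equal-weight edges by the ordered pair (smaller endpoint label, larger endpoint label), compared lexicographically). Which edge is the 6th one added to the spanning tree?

E-H

Kruskal: consider edges lightest-first.
B H (1): add — endpoints in different components.
C F (2): add — endpoints in different components.
D F (2): add — endpoints in different components.
F G (4): add — endpoints in different components.
B C (9): add — endpoints in different components.
E H (10): add — endpoints in different components.
The 6th edge added is E H.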